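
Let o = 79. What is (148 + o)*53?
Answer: 12031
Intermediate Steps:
(148 + o)*53 = (148 + 79)*53 = 227*53 = 12031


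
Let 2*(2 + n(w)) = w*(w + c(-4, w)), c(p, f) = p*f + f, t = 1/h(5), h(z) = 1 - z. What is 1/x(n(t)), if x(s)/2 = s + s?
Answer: -4/33 ≈ -0.12121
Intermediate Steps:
t = -1/4 (t = 1/(1 - 1*5) = 1/(1 - 5) = 1/(-4) = -1/4 ≈ -0.25000)
c(p, f) = f + f*p (c(p, f) = f*p + f = f + f*p)
n(w) = -2 - w**2 (n(w) = -2 + (w*(w + w*(1 - 4)))/2 = -2 + (w*(w + w*(-3)))/2 = -2 + (w*(w - 3*w))/2 = -2 + (w*(-2*w))/2 = -2 + (-2*w**2)/2 = -2 - w**2)
x(s) = 4*s (x(s) = 2*(s + s) = 2*(2*s) = 4*s)
1/x(n(t)) = 1/(4*(-2 - (-1/4)**2)) = 1/(4*(-2 - 1*1/16)) = 1/(4*(-2 - 1/16)) = 1/(4*(-33/16)) = 1/(-33/4) = -4/33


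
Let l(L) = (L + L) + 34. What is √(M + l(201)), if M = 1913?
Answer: 9*√29 ≈ 48.466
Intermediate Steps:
l(L) = 34 + 2*L (l(L) = 2*L + 34 = 34 + 2*L)
√(M + l(201)) = √(1913 + (34 + 2*201)) = √(1913 + (34 + 402)) = √(1913 + 436) = √2349 = 9*√29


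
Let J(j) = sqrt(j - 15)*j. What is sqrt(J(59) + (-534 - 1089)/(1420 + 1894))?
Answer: sqrt(-5378622 + 1295946328*sqrt(11))/3314 ≈ 19.770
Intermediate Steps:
J(j) = j*sqrt(-15 + j) (J(j) = sqrt(-15 + j)*j = j*sqrt(-15 + j))
sqrt(J(59) + (-534 - 1089)/(1420 + 1894)) = sqrt(59*sqrt(-15 + 59) + (-534 - 1089)/(1420 + 1894)) = sqrt(59*sqrt(44) - 1623/3314) = sqrt(59*(2*sqrt(11)) - 1623*1/3314) = sqrt(118*sqrt(11) - 1623/3314) = sqrt(-1623/3314 + 118*sqrt(11))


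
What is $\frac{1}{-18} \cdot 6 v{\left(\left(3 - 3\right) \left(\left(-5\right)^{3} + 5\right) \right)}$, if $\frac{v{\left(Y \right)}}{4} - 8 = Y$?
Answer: $- \frac{32}{3} \approx -10.667$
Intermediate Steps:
$v{\left(Y \right)} = 32 + 4 Y$
$\frac{1}{-18} \cdot 6 v{\left(\left(3 - 3\right) \left(\left(-5\right)^{3} + 5\right) \right)} = \frac{1}{-18} \cdot 6 \left(32 + 4 \left(3 - 3\right) \left(\left(-5\right)^{3} + 5\right)\right) = \left(- \frac{1}{18}\right) 6 \left(32 + 4 \cdot 0 \left(-125 + 5\right)\right) = - \frac{32 + 4 \cdot 0 \left(-120\right)}{3} = - \frac{32 + 4 \cdot 0}{3} = - \frac{32 + 0}{3} = \left(- \frac{1}{3}\right) 32 = - \frac{32}{3}$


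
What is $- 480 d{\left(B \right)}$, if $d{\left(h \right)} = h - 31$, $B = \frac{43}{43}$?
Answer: $14400$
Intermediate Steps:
$B = 1$ ($B = 43 \cdot \frac{1}{43} = 1$)
$d{\left(h \right)} = -31 + h$
$- 480 d{\left(B \right)} = - 480 \left(-31 + 1\right) = \left(-480\right) \left(-30\right) = 14400$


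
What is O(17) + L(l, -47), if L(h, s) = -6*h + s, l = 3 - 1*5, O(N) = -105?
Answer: -140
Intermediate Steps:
l = -2 (l = 3 - 5 = -2)
L(h, s) = s - 6*h
O(17) + L(l, -47) = -105 + (-47 - 6*(-2)) = -105 + (-47 + 12) = -105 - 35 = -140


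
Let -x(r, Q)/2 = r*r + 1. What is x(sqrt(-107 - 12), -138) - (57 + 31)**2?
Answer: -7508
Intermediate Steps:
x(r, Q) = -2 - 2*r**2 (x(r, Q) = -2*(r*r + 1) = -2*(r**2 + 1) = -2*(1 + r**2) = -2 - 2*r**2)
x(sqrt(-107 - 12), -138) - (57 + 31)**2 = (-2 - 2*(sqrt(-107 - 12))**2) - (57 + 31)**2 = (-2 - 2*(sqrt(-119))**2) - 1*88**2 = (-2 - 2*(I*sqrt(119))**2) - 1*7744 = (-2 - 2*(-119)) - 7744 = (-2 + 238) - 7744 = 236 - 7744 = -7508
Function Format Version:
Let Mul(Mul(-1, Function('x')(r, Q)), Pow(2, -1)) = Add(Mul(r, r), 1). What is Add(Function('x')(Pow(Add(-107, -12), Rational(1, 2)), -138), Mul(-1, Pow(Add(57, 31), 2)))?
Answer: -7508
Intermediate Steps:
Function('x')(r, Q) = Add(-2, Mul(-2, Pow(r, 2))) (Function('x')(r, Q) = Mul(-2, Add(Mul(r, r), 1)) = Mul(-2, Add(Pow(r, 2), 1)) = Mul(-2, Add(1, Pow(r, 2))) = Add(-2, Mul(-2, Pow(r, 2))))
Add(Function('x')(Pow(Add(-107, -12), Rational(1, 2)), -138), Mul(-1, Pow(Add(57, 31), 2))) = Add(Add(-2, Mul(-2, Pow(Pow(Add(-107, -12), Rational(1, 2)), 2))), Mul(-1, Pow(Add(57, 31), 2))) = Add(Add(-2, Mul(-2, Pow(Pow(-119, Rational(1, 2)), 2))), Mul(-1, Pow(88, 2))) = Add(Add(-2, Mul(-2, Pow(Mul(I, Pow(119, Rational(1, 2))), 2))), Mul(-1, 7744)) = Add(Add(-2, Mul(-2, -119)), -7744) = Add(Add(-2, 238), -7744) = Add(236, -7744) = -7508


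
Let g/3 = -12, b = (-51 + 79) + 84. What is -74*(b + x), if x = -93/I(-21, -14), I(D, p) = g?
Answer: -50875/6 ≈ -8479.2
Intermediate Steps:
b = 112 (b = 28 + 84 = 112)
g = -36 (g = 3*(-12) = -36)
I(D, p) = -36
x = 31/12 (x = -93/(-36) = -93*(-1/36) = 31/12 ≈ 2.5833)
-74*(b + x) = -74*(112 + 31/12) = -74*1375/12 = -50875/6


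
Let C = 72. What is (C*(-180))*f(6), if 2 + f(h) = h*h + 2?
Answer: -466560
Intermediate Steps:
f(h) = h**2 (f(h) = -2 + (h*h + 2) = -2 + (h**2 + 2) = -2 + (2 + h**2) = h**2)
(C*(-180))*f(6) = (72*(-180))*6**2 = -12960*36 = -466560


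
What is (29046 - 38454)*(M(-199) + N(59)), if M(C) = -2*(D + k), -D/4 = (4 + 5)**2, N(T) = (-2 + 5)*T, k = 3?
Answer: -7705152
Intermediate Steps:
N(T) = 3*T
D = -324 (D = -4*(4 + 5)**2 = -4*9**2 = -4*81 = -324)
M(C) = 642 (M(C) = -2*(-324 + 3) = -2*(-321) = 642)
(29046 - 38454)*(M(-199) + N(59)) = (29046 - 38454)*(642 + 3*59) = -9408*(642 + 177) = -9408*819 = -7705152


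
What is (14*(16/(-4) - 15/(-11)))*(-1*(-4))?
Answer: -1624/11 ≈ -147.64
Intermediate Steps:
(14*(16/(-4) - 15/(-11)))*(-1*(-4)) = (14*(16*(-1/4) - 15*(-1/11)))*4 = (14*(-4 + 15/11))*4 = (14*(-29/11))*4 = -406/11*4 = -1624/11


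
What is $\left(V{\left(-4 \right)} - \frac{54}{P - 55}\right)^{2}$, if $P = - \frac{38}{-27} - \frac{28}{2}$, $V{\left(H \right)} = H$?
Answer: $\frac{34128964}{3330625} \approx 10.247$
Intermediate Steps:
$P = - \frac{340}{27}$ ($P = \left(-38\right) \left(- \frac{1}{27}\right) - 14 = \frac{38}{27} - 14 = - \frac{340}{27} \approx -12.593$)
$\left(V{\left(-4 \right)} - \frac{54}{P - 55}\right)^{2} = \left(-4 - \frac{54}{- \frac{340}{27} - 55}\right)^{2} = \left(-4 - \frac{54}{- \frac{1825}{27}}\right)^{2} = \left(-4 - - \frac{1458}{1825}\right)^{2} = \left(-4 + \frac{1458}{1825}\right)^{2} = \left(- \frac{5842}{1825}\right)^{2} = \frac{34128964}{3330625}$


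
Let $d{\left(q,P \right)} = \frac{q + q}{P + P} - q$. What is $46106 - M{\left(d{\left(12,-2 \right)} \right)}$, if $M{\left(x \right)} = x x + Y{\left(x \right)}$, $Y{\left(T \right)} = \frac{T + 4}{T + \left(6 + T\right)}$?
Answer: $\frac{686723}{15} \approx 45782.0$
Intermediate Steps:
$Y{\left(T \right)} = \frac{4 + T}{6 + 2 T}$
$d{\left(q,P \right)} = - q + \frac{q}{P}$ ($d{\left(q,P \right)} = \frac{2 q}{2 P} - q = 2 q \frac{1}{2 P} - q = \frac{q}{P} - q = - q + \frac{q}{P}$)
$M{\left(x \right)} = x^{2} + \frac{4 + x}{2 \left(3 + x\right)}$ ($M{\left(x \right)} = x x + \frac{4 + x}{2 \left(3 + x\right)} = x^{2} + \frac{4 + x}{2 \left(3 + x\right)}$)
$46106 - M{\left(d{\left(12,-2 \right)} \right)} = 46106 - \frac{4 + \left(\left(-1\right) 12 + \frac{12}{-2}\right) + 2 \left(\left(-1\right) 12 + \frac{12}{-2}\right)^{2} \left(3 + \left(\left(-1\right) 12 + \frac{12}{-2}\right)\right)}{2 \left(3 + \left(\left(-1\right) 12 + \frac{12}{-2}\right)\right)} = 46106 - \frac{4 + \left(-12 + 12 \left(- \frac{1}{2}\right)\right) + 2 \left(-12 + 12 \left(- \frac{1}{2}\right)\right)^{2} \left(3 + \left(-12 + 12 \left(- \frac{1}{2}\right)\right)\right)}{2 \left(3 + \left(-12 + 12 \left(- \frac{1}{2}\right)\right)\right)} = 46106 - \frac{4 - 18 + 2 \left(-12 - 6\right)^{2} \left(3 - 18\right)}{2 \left(3 - 18\right)} = 46106 - \frac{4 - 18 + 2 \left(-18\right)^{2} \left(3 - 18\right)}{2 \left(3 - 18\right)} = 46106 - \frac{4 - 18 + 2 \cdot 324 \left(-15\right)}{2 \left(-15\right)} = 46106 - \frac{1}{2} \left(- \frac{1}{15}\right) \left(4 - 18 - 9720\right) = 46106 - \frac{1}{2} \left(- \frac{1}{15}\right) \left(-9734\right) = 46106 - \frac{4867}{15} = \frac{686723}{15}$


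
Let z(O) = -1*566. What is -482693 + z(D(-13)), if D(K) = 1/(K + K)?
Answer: -483259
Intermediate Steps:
D(K) = 1/(2*K)
z(O) = -566
-482693 + z(D(-13)) = -482693 - 566 = -483259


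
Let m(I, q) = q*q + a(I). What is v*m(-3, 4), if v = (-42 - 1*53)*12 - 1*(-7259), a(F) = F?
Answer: 79547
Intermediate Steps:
m(I, q) = I + q² (m(I, q) = q*q + I = q² + I = I + q²)
v = 6119 (v = (-42 - 53)*12 + 7259 = -95*12 + 7259 = -1140 + 7259 = 6119)
v*m(-3, 4) = 6119*(-3 + 4²) = 6119*(-3 + 16) = 6119*13 = 79547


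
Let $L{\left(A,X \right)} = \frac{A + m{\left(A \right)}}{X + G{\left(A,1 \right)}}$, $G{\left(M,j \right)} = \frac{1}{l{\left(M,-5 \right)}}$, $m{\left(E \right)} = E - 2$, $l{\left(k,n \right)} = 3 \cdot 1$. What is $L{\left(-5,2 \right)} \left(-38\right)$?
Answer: $\frac{1368}{7} \approx 195.43$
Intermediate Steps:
$l{\left(k,n \right)} = 3$
$m{\left(E \right)} = -2 + E$
$G{\left(M,j \right)} = \frac{1}{3}$
$L{\left(A,X \right)} = \frac{-2 + 2 A}{\frac{1}{3} + X}$ ($L{\left(A,X \right)} = \frac{A + \left(-2 + A\right)}{X + \frac{1}{3}} = \frac{-2 + 2 A}{\frac{1}{3} + X}$)
$L{\left(-5,2 \right)} \left(-38\right) = \frac{6 \left(-1 - 5\right)}{1 + 3 \cdot 2} \left(-38\right) = 6 \frac{1}{1 + 6} \left(-6\right) \left(-38\right) = 6 \cdot \frac{1}{7} \left(-6\right) \left(-38\right) = \left(- \frac{36}{7}\right) \left(-38\right) = \frac{1368}{7}$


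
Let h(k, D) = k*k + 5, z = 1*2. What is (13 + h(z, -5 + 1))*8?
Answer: 176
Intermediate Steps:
z = 2
h(k, D) = 5 + k**2 (h(k, D) = k**2 + 5 = 5 + k**2)
(13 + h(z, -5 + 1))*8 = (13 + (5 + 2**2))*8 = (13 + (5 + 4))*8 = (13 + 9)*8 = 22*8 = 176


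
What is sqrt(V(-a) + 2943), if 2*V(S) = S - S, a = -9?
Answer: 3*sqrt(327) ≈ 54.249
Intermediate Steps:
V(S) = 0 (V(S) = (S - S)/2 = (1/2)*0 = 0)
sqrt(V(-a) + 2943) = sqrt(0 + 2943) = sqrt(2943) = 3*sqrt(327)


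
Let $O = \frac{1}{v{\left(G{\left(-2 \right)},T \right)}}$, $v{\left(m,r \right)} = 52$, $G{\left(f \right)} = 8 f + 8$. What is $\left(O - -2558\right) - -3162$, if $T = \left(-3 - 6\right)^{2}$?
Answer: $\frac{297441}{52} \approx 5720.0$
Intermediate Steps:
$G{\left(f \right)} = 8 + 8 f$
$T = 81$ ($T = \left(-9\right)^{2} = 81$)
$O = \frac{1}{52} \approx 0.019231$
$\left(O - -2558\right) - -3162 = \left(\frac{1}{52} - -2558\right) - -3162 = \left(\frac{1}{52} + 2558\right) + 3162 = \frac{133017}{52} + 3162 = \frac{297441}{52}$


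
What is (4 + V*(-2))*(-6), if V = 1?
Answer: -12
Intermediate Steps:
(4 + V*(-2))*(-6) = (4 + 1*(-2))*(-6) = (4 - 2)*(-6) = 2*(-6) = -12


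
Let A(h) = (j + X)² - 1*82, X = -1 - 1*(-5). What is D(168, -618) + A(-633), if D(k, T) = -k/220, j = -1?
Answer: -4057/55 ≈ -73.764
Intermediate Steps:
X = 4 (X = -1 + 5 = 4)
D(k, T) = -k/220 (D(k, T) = -k*(1/220) = -k/220)
A(h) = -73 (A(h) = (-1 + 4)² - 1*82 = 3² - 82 = 9 - 82 = -73)
D(168, -618) + A(-633) = -1/220*168 - 73 = -42/55 - 73 = -4057/55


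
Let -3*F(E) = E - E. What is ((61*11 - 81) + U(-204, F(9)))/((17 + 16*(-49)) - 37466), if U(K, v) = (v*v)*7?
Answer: -590/38233 ≈ -0.015432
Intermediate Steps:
F(E) = 0 (F(E) = -(E - E)/3 = -1/3*0 = 0)
U(K, v) = 7*v**2 (U(K, v) = v**2*7 = 7*v**2)
((61*11 - 81) + U(-204, F(9)))/((17 + 16*(-49)) - 37466) = ((61*11 - 81) + 7*0**2)/((17 + 16*(-49)) - 37466) = ((671 - 81) + 7*0)/((17 - 784) - 37466) = (590 + 0)/(-767 - 37466) = 590/(-38233) = 590*(-1/38233) = -590/38233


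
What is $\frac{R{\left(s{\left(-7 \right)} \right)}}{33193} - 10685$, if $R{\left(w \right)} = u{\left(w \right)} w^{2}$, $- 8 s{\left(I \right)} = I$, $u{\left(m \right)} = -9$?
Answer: $- \frac{22698701561}{2124352} \approx -10685.0$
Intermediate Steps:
$s{\left(I \right)} = - \frac{I}{8}$
$R{\left(w \right)} = - 9 w^{2}$
$\frac{R{\left(s{\left(-7 \right)} \right)}}{33193} - 10685 = \frac{\left(-9\right) \left(\left(- \frac{1}{8}\right) \left(-7\right)\right)^{2}}{33193} - 10685 = - 9 \left(\frac{7}{8}\right)^{2} \cdot \frac{1}{33193} - 10685 = \left(-9\right) \frac{49}{64} \cdot \frac{1}{33193} - 10685 = \left(- \frac{441}{64}\right) \frac{1}{33193} - 10685 = - \frac{441}{2124352} - 10685 = - \frac{22698701561}{2124352}$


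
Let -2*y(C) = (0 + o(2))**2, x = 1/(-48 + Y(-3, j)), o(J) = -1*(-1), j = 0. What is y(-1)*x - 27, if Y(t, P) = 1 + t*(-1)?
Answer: -2375/88 ≈ -26.989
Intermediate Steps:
Y(t, P) = 1 - t
o(J) = 1
x = -1/44 (x = 1/(-48 + (1 - 1*(-3))) = 1/(-48 + (1 + 3)) = 1/(-48 + 4) = 1/(-44) = -1/44 ≈ -0.022727)
y(C) = -1/2 (y(C) = -(0 + 1)**2/2 = -1/2*1**2 = -1/2*1 = -1/2)
y(-1)*x - 27 = -1/2*(-1/44) - 27 = 1/88 - 27 = -2375/88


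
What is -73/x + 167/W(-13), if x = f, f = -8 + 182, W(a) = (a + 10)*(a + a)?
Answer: 649/377 ≈ 1.7215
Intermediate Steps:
W(a) = 2*a*(10 + a) (W(a) = (10 + a)*(2*a) = 2*a*(10 + a))
f = 174
x = 174
-73/x + 167/W(-13) = -73/174 + 167/((2*(-13)*(10 - 13))) = -73*1/174 + 167/((2*(-13)*(-3))) = -73/174 + 167/78 = 649/377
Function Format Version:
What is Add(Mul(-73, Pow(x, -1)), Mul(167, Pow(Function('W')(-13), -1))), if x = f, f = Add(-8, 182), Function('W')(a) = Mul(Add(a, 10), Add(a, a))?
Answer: Rational(649, 377) ≈ 1.7215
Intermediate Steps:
Function('W')(a) = Mul(2, a, Add(10, a)) (Function('W')(a) = Mul(Add(10, a), Mul(2, a)) = Mul(2, a, Add(10, a)))
f = 174
x = 174
Add(Mul(-73, Pow(x, -1)), Mul(167, Pow(Function('W')(-13), -1))) = Add(Mul(-73, Pow(174, -1)), Mul(167, Pow(Mul(2, -13, Add(10, -13)), -1))) = Add(Mul(-73, Rational(1, 174)), Mul(167, Pow(Mul(2, -13, -3), -1))) = Add(Rational(-73, 174), Mul(167, Pow(78, -1))) = Add(Rational(-73, 174), Mul(167, Rational(1, 78))) = Add(Rational(-73, 174), Rational(167, 78)) = Rational(649, 377)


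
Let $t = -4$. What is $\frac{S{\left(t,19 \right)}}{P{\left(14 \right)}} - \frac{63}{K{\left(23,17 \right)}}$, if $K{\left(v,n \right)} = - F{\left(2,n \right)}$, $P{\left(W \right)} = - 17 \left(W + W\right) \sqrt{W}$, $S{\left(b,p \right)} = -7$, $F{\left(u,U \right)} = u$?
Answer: $\frac{63}{2} + \frac{\sqrt{14}}{952} \approx 31.504$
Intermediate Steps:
$P{\left(W \right)} = - 34 W^{\frac{3}{2}}$ ($P{\left(W \right)} = - 17 \cdot 2 W \sqrt{W} = - 34 W \sqrt{W} = - 34 W^{\frac{3}{2}}$)
$K{\left(v,n \right)} = -2$ ($K{\left(v,n \right)} = \left(-1\right) 2 = -2$)
$\frac{S{\left(t,19 \right)}}{P{\left(14 \right)}} - \frac{63}{K{\left(23,17 \right)}} = - \frac{7}{\left(-34\right) 14^{\frac{3}{2}}} - \frac{63}{-2} = - \frac{7}{\left(-34\right) 14 \sqrt{14}} - - \frac{63}{2} = - \frac{7}{\left(-476\right) \sqrt{14}} + \frac{63}{2} = - 7 \left(- \frac{\sqrt{14}}{6664}\right) + \frac{63}{2} = \frac{\sqrt{14}}{952} + \frac{63}{2} = \frac{63}{2} + \frac{\sqrt{14}}{952}$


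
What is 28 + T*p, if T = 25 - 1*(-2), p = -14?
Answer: -350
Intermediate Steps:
T = 27 (T = 25 + 2 = 27)
28 + T*p = 28 + 27*(-14) = 28 - 378 = -350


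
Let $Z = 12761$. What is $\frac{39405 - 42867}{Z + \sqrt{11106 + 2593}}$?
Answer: $- \frac{1051871}{3876891} + \frac{577 \sqrt{13699}}{27138237} \approx -0.26883$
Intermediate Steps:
$\frac{39405 - 42867}{Z + \sqrt{11106 + 2593}} = \frac{39405 - 42867}{12761 + \sqrt{11106 + 2593}} = - \frac{3462}{12761 + \sqrt{13699}}$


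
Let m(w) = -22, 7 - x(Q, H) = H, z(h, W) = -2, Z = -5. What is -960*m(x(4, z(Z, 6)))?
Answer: 21120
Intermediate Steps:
x(Q, H) = 7 - H
-960*m(x(4, z(Z, 6))) = -960*(-22) = 21120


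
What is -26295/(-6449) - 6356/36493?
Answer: 918593591/235343357 ≈ 3.9032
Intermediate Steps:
-26295/(-6449) - 6356/36493 = -26295*(-1/6449) - 6356*1/36493 = 26295/6449 - 6356/36493 = 918593591/235343357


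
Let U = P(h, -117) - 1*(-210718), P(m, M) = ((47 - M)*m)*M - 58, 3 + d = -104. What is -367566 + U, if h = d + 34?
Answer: 1243818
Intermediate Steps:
d = -107 (d = -3 - 104 = -107)
h = -73 (h = -107 + 34 = -73)
P(m, M) = -58 + M*m*(47 - M) (P(m, M) = (m*(47 - M))*M - 58 = M*m*(47 - M) - 58 = -58 + M*m*(47 - M))
U = 1611384 (U = (-58 - 1*(-73)*(-117)² + 47*(-117)*(-73)) - 1*(-210718) = (-58 - 1*(-73)*13689 + 401427) + 210718 = (-58 + 999297 + 401427) + 210718 = 1400666 + 210718 = 1611384)
-367566 + U = -367566 + 1611384 = 1243818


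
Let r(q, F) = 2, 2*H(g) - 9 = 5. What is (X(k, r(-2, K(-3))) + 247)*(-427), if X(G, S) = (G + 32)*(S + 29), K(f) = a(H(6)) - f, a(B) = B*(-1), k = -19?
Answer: -277550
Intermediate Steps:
H(g) = 7 (H(g) = 9/2 + (1/2)*5 = 9/2 + 5/2 = 7)
a(B) = -B
K(f) = -7 - f (K(f) = -1*7 - f = -7 - f)
X(G, S) = (29 + S)*(32 + G) (X(G, S) = (32 + G)*(29 + S) = (29 + S)*(32 + G))
(X(k, r(-2, K(-3))) + 247)*(-427) = ((928 + 29*(-19) + 32*2 - 19*2) + 247)*(-427) = ((928 - 551 + 64 - 38) + 247)*(-427) = (403 + 247)*(-427) = 650*(-427) = -277550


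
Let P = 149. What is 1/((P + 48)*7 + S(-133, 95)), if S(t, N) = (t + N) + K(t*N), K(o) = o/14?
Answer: 2/877 ≈ 0.0022805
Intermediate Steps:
K(o) = o/14 (K(o) = o*(1/14) = o/14)
S(t, N) = N + t + N*t/14 (S(t, N) = (t + N) + (t*N)/14 = (N + t) + (N*t)/14 = (N + t) + N*t/14 = N + t + N*t/14)
1/((P + 48)*7 + S(-133, 95)) = 1/((149 + 48)*7 + (95 - 133 + (1/14)*95*(-133))) = 1/(197*7 + (95 - 133 - 1805/2)) = 1/(1379 - 1881/2) = 1/(877/2) = 2/877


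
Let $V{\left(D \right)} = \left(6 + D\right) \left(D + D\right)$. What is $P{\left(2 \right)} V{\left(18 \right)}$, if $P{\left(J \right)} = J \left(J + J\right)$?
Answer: $6912$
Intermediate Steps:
$P{\left(J \right)} = 2 J^{2}$ ($P{\left(J \right)} = J 2 J = 2 J^{2}$)
$V{\left(D \right)} = 2 D \left(6 + D\right)$ ($V{\left(D \right)} = \left(6 + D\right) 2 D = 2 D \left(6 + D\right)$)
$P{\left(2 \right)} V{\left(18 \right)} = 2 \cdot 2^{2} \cdot 2 \cdot 18 \left(6 + 18\right) = 2 \cdot 4 \cdot 2 \cdot 18 \cdot 24 = 8 \cdot 864 = 6912$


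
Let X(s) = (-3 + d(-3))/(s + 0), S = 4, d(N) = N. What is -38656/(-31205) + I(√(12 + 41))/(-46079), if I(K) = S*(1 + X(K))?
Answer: 1781105004/1437895195 + 24*√53/2442187 ≈ 1.2388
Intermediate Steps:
X(s) = -6/s (X(s) = (-3 - 3)/(s + 0) = -6/s)
I(K) = 4 - 24/K (I(K) = 4*(1 - 6/K) = 4 - 24/K)
-38656/(-31205) + I(√(12 + 41))/(-46079) = -38656/(-31205) + (4 - 24/√(12 + 41))/(-46079) = -38656*(-1/31205) + (4 - 24*√53/53)*(-1/46079) = 38656/31205 + (4 - 24*√53/53)*(-1/46079) = 38656/31205 + (-4/46079 + 24*√53/2442187) = 1781105004/1437895195 + 24*√53/2442187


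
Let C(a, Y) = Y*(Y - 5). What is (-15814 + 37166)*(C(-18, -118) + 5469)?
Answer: 426677016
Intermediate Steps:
C(a, Y) = Y*(-5 + Y)
(-15814 + 37166)*(C(-18, -118) + 5469) = (-15814 + 37166)*(-118*(-5 - 118) + 5469) = 21352*(-118*(-123) + 5469) = 21352*(14514 + 5469) = 21352*19983 = 426677016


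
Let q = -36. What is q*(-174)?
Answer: 6264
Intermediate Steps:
q*(-174) = -36*(-174) = 6264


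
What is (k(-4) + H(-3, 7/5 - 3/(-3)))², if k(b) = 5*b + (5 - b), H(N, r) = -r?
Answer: 4489/25 ≈ 179.56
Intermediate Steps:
k(b) = 5 + 4*b
(k(-4) + H(-3, 7/5 - 3/(-3)))² = ((5 + 4*(-4)) - (7/5 - 3/(-3)))² = ((5 - 16) - (7*(⅕) - 3*(-⅓)))² = (-11 - (7/5 + 1))² = (-11 - 1*12/5)² = (-11 - 12/5)² = (-67/5)² = 4489/25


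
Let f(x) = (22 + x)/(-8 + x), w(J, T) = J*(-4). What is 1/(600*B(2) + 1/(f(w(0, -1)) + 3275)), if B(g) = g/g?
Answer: 13089/7853404 ≈ 0.0016667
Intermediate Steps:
w(J, T) = -4*J
B(g) = 1
f(x) = (22 + x)/(-8 + x)
1/(600*B(2) + 1/(f(w(0, -1)) + 3275)) = 1/(600*1 + 1/((22 - 4*0)/(-8 - 4*0) + 3275)) = 1/(600 + 1/((22 + 0)/(-8 + 0) + 3275)) = 1/(600 + 1/(22/(-8) + 3275)) = 1/(600 + 1/(-1/8*22 + 3275)) = 1/(600 + 1/(-11/4 + 3275)) = 1/(600 + 1/(13089/4)) = 1/(600 + 4/13089) = 1/(7853404/13089) = 13089/7853404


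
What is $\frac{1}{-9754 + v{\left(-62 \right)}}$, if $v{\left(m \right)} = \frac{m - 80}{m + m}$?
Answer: $- \frac{62}{604677} \approx -0.00010253$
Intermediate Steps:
$v{\left(m \right)} = \frac{-80 + m}{2 m}$
$\frac{1}{-9754 + v{\left(-62 \right)}} = \frac{1}{-9754 + \frac{-80 - 62}{2 \left(-62\right)}} = \frac{1}{-9754 + \frac{1}{2} \left(- \frac{1}{62}\right) \left(-142\right)} = \frac{1}{-9754 + \frac{71}{62}} = \frac{1}{- \frac{604677}{62}} = - \frac{62}{604677}$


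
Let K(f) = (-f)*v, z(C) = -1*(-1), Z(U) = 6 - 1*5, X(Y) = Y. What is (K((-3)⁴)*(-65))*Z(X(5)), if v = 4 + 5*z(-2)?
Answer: 47385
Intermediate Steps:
Z(U) = 1 (Z(U) = 6 - 5 = 1)
z(C) = 1
v = 9 (v = 4 + 5*1 = 4 + 5 = 9)
K(f) = -9*f (K(f) = -f*9 = -9*f)
(K((-3)⁴)*(-65))*Z(X(5)) = (-9*(-3)⁴*(-65))*1 = (-9*81*(-65))*1 = -729*(-65)*1 = 47385*1 = 47385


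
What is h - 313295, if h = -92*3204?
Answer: -608063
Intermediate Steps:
h = -294768
h - 313295 = -294768 - 313295 = -608063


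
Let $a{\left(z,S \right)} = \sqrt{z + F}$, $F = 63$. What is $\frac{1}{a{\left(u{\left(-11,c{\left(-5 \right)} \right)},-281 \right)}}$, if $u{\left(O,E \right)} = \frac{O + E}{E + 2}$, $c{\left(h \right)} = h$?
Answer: $\frac{\sqrt{615}}{205} \approx 0.12097$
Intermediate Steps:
$u{\left(O,E \right)} = \frac{E + O}{2 + E}$
$a{\left(z,S \right)} = \sqrt{63 + z}$ ($a{\left(z,S \right)} = \sqrt{z + 63} = \sqrt{63 + z}$)
$\frac{1}{a{\left(u{\left(-11,c{\left(-5 \right)} \right)},-281 \right)}} = \frac{1}{\sqrt{63 + \frac{-5 - 11}{2 - 5}}} = \frac{1}{\sqrt{63 + \frac{1}{-3} \left(-16\right)}} = \frac{1}{\sqrt{63 - - \frac{16}{3}}} = \frac{1}{\sqrt{63 + \frac{16}{3}}} = \frac{1}{\sqrt{\frac{205}{3}}} = \frac{1}{\frac{1}{3} \sqrt{615}} = \frac{\sqrt{615}}{205}$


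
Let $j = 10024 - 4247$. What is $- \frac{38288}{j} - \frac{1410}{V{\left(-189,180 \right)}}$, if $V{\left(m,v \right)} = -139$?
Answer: $\frac{2823538}{803003} \approx 3.5162$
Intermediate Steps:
$j = 5777$ ($j = 10024 - 4247 = 5777$)
$- \frac{38288}{j} - \frac{1410}{V{\left(-189,180 \right)}} = - \frac{38288}{5777} - \frac{1410}{-139} = \left(-38288\right) \frac{1}{5777} - - \frac{1410}{139} = - \frac{38288}{5777} + \frac{1410}{139} = \frac{2823538}{803003}$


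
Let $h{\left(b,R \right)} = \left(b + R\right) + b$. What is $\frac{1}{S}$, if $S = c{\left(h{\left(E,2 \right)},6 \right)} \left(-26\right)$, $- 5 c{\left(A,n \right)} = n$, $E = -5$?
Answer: $\frac{5}{156} \approx 0.032051$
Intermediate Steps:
$h{\left(b,R \right)} = R + 2 b$ ($h{\left(b,R \right)} = \left(R + b\right) + b = R + 2 b$)
$c{\left(A,n \right)} = - \frac{n}{5}$
$S = \frac{156}{5}$ ($S = \left(- \frac{1}{5}\right) 6 \left(-26\right) = \left(- \frac{6}{5}\right) \left(-26\right) = \frac{156}{5} \approx 31.2$)
$\frac{1}{S} = \frac{1}{\frac{156}{5}} = \frac{5}{156}$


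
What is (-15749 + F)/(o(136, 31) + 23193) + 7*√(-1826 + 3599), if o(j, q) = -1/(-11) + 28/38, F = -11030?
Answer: -5596811/4847510 + 21*√197 ≈ 293.59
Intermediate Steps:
o(j, q) = 173/209 (o(j, q) = -1*(-1/11) + 28*(1/38) = 1/11 + 14/19 = 173/209)
(-15749 + F)/(o(136, 31) + 23193) + 7*√(-1826 + 3599) = (-15749 - 11030)/(173/209 + 23193) + 7*√(-1826 + 3599) = -26779/4847510/209 + 7*√1773 = -26779*209/4847510 + 7*(3*√197) = -5596811/4847510 + 21*√197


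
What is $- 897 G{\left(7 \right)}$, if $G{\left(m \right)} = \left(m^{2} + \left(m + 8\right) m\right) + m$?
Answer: $-144417$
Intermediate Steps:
$G{\left(m \right)} = m + m^{2} + m \left(8 + m\right)$ ($G{\left(m \right)} = \left(m^{2} + \left(8 + m\right) m\right) + m = \left(m^{2} + m \left(8 + m\right)\right) + m = m + m^{2} + m \left(8 + m\right)$)
$- 897 G{\left(7 \right)} = - 897 \cdot 7 \left(9 + 2 \cdot 7\right) = - 897 \cdot 7 \left(9 + 14\right) = - 897 \cdot 7 \cdot 23 = \left(-897\right) 161 = -144417$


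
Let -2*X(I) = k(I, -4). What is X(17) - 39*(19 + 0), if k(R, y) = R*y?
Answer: -707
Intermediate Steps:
X(I) = 2*I (X(I) = -I*(-4)/2 = -(-2)*I = 2*I)
X(17) - 39*(19 + 0) = 2*17 - 39*(19 + 0) = 34 - 39*19 = 34 - 741 = -707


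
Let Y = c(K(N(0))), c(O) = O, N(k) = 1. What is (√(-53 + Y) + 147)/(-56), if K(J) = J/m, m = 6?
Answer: -21/8 - I*√1902/336 ≈ -2.625 - 0.1298*I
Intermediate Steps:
K(J) = J/6
Y = ⅙ (Y = (⅙)*1 = ⅙ ≈ 0.16667)
(√(-53 + Y) + 147)/(-56) = (√(-53 + ⅙) + 147)/(-56) = -(√(-317/6) + 147)/56 = -(I*√1902/6 + 147)/56 = -(147 + I*√1902/6)/56 = -21/8 - I*√1902/336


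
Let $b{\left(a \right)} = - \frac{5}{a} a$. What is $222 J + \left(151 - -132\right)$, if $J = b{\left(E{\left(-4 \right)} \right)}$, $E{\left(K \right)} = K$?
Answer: $-827$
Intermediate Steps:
$b{\left(a \right)} = -5$
$J = -5$
$222 J + \left(151 - -132\right) = 222 \left(-5\right) + \left(151 - -132\right) = -1110 + \left(151 + 132\right) = -1110 + 283 = -827$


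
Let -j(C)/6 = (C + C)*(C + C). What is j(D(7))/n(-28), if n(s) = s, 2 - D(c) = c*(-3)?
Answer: 3174/7 ≈ 453.43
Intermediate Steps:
D(c) = 2 + 3*c (D(c) = 2 - c*(-3) = 2 - (-3)*c = 2 + 3*c)
j(C) = -24*C² (j(C) = -6*(C + C)*(C + C) = -6*2*C*2*C = -24*C²)
j(D(7))/n(-28) = -24*(2 + 3*7)²/(-28) = -24*(2 + 21)²*(-1/28) = -24*23²*(-1/28) = -24*529*(-1/28) = -12696*(-1/28) = 3174/7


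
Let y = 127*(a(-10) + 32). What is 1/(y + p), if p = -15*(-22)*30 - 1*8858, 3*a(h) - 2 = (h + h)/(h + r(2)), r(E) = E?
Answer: 2/10593 ≈ 0.00018880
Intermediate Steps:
a(h) = ⅔ + 2*h/(3*(2 + h)) (a(h) = ⅔ + ((h + h)/(h + 2))/3 = ⅔ + ((2*h)/(2 + h))/3 = ⅔ + (2*h/(2 + h))/3 = ⅔ + 2*h/(3*(2 + h)))
y = 8509/2 (y = 127*(4*(1 - 10)/(3*(2 - 10)) + 32) = 127*((4/3)*(-9)/(-8) + 32) = 127*((4/3)*(-⅛)*(-9) + 32) = 127*(3/2 + 32) = 127*(67/2) = 8509/2 ≈ 4254.5)
p = 1042 (p = 330*30 - 8858 = 9900 - 8858 = 1042)
1/(y + p) = 1/(8509/2 + 1042) = 1/(10593/2) = 2/10593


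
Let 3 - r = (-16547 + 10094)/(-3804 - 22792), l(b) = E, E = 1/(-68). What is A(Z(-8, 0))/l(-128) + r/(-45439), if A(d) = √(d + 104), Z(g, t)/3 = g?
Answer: -73335/1208495644 - 272*√5 ≈ -608.21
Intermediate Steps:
Z(g, t) = 3*g
A(d) = √(104 + d)
E = -1/68 ≈ -0.014706
l(b) = -1/68
r = 73335/26596 (r = 3 - (-16547 + 10094)/(-3804 - 22792) = 3 - (-6453)/(-26596) = 3 - (-6453)*(-1)/26596 = 3 - 1*6453/26596 = 3 - 6453/26596 = 73335/26596 ≈ 2.7574)
A(Z(-8, 0))/l(-128) + r/(-45439) = √(104 + 3*(-8))/(-1/68) + (73335/26596)/(-45439) = √(104 - 24)*(-68) + (73335/26596)*(-1/45439) = √80*(-68) - 73335/1208495644 = (4*√5)*(-68) - 73335/1208495644 = -272*√5 - 73335/1208495644 = -73335/1208495644 - 272*√5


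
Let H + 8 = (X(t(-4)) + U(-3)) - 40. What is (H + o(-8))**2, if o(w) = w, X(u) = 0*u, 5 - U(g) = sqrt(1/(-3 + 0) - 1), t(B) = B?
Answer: 7799/3 + 68*I*sqrt(3) ≈ 2599.7 + 117.78*I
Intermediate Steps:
U(g) = 5 - 2*I*sqrt(3)/3 (U(g) = 5 - sqrt(1/(-3 + 0) - 1) = 5 - sqrt(1/(-3) - 1) = 5 - sqrt(-1/3 - 1) = 5 - sqrt(-4/3) = 5 - 2*I*sqrt(3)/3)
X(u) = 0
H = -43 - 2*I*sqrt(3)/3 (H = -8 + ((0 + (5 - 2*I*sqrt(3)/3)) - 40) = -8 + ((5 - 2*I*sqrt(3)/3) - 40) = -8 + (-35 - 2*I*sqrt(3)/3) = -43 - 2*I*sqrt(3)/3 ≈ -43.0 - 1.1547*I)
(H + o(-8))**2 = ((-43 - 2*I*sqrt(3)/3) - 8)**2 = (-51 - 2*I*sqrt(3)/3)**2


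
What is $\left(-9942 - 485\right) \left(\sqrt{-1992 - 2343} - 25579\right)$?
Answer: $266712233 - 177259 i \sqrt{15} \approx 2.6671 \cdot 10^{8} - 6.8652 \cdot 10^{5} i$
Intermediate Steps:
$\left(-9942 - 485\right) \left(\sqrt{-1992 - 2343} - 25579\right) = - 10427 \left(\sqrt{-4335} - 25579\right) = - 10427 \left(17 i \sqrt{15} - 25579\right) = - 10427 \left(-25579 + 17 i \sqrt{15}\right) = 266712233 - 177259 i \sqrt{15}$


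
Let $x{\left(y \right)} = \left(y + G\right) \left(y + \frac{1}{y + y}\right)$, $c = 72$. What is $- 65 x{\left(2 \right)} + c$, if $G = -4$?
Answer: $\frac{729}{2} \approx 364.5$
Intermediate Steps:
$x{\left(y \right)} = \left(-4 + y\right) \left(y + \frac{1}{2 y}\right)$ ($x{\left(y \right)} = \left(y - 4\right) \left(y + \frac{1}{y + y}\right) = \left(-4 + y\right) \left(y + \frac{1}{2 y}\right)$)
$- 65 x{\left(2 \right)} + c = - 65 \left(\frac{1}{2} + 2^{2} - 8 - \frac{2}{2}\right) + 72 = - 65 \left(\frac{1}{2} + 4 - 8 - 1\right) + 72 = \left(-65\right) \left(- \frac{9}{2}\right) + 72 = \frac{585}{2} + 72 = \frac{729}{2}$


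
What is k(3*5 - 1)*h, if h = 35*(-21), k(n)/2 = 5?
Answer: -7350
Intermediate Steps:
k(n) = 10 (k(n) = 2*5 = 10)
h = -735
k(3*5 - 1)*h = 10*(-735) = -7350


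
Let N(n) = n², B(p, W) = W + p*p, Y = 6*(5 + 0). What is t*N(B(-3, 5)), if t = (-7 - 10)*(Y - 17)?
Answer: -43316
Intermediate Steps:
Y = 30 (Y = 6*5 = 30)
B(p, W) = W + p²
t = -221 (t = (-7 - 10)*(30 - 17) = -17*13 = -221)
t*N(B(-3, 5)) = -221*(5 + (-3)²)² = -221*(5 + 9)² = -221*14² = -221*196 = -43316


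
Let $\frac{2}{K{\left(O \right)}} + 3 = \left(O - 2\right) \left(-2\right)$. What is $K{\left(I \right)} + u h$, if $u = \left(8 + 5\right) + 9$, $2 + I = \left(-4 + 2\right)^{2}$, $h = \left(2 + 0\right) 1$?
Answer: $\frac{130}{3} \approx 43.333$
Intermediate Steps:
$h = 2$ ($h = 2 \cdot 1 = 2$)
$I = 2$ ($I = -2 + \left(-4 + 2\right)^{2} = -2 + \left(-2\right)^{2} = -2 + 4 = 2$)
$K{\left(O \right)} = \frac{2}{1 - 2 O}$ ($K{\left(O \right)} = \frac{2}{-3 + \left(O - 2\right) \left(-2\right)} = \frac{2}{-3 + \left(-2 + O\right) \left(-2\right)} = \frac{2}{-3 - \left(-4 + 2 O\right)} = \frac{2}{1 - 2 O}$)
$u = 22$ ($u = 13 + 9 = 22$)
$K{\left(I \right)} + u h = - \frac{2}{-1 + 2 \cdot 2} + 22 \cdot 2 = - \frac{2}{-1 + 4} + 44 = - \frac{2}{3} + 44 = \frac{130}{3}$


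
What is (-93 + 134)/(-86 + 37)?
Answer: -41/49 ≈ -0.83673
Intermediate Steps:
(-93 + 134)/(-86 + 37) = 41/(-49) = -1/49*41 = -41/49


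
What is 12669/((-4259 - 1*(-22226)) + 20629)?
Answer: 12669/38596 ≈ 0.32825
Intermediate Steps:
12669/((-4259 - 1*(-22226)) + 20629) = 12669/((-4259 + 22226) + 20629) = 12669/(17967 + 20629) = 12669/38596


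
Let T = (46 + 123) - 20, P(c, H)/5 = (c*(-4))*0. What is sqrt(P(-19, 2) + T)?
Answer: sqrt(149) ≈ 12.207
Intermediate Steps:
P(c, H) = 0 (P(c, H) = 5*((c*(-4))*0) = 5*(-4*c*0) = 5*0 = 0)
T = 149 (T = 169 - 20 = 149)
sqrt(P(-19, 2) + T) = sqrt(0 + 149) = sqrt(149)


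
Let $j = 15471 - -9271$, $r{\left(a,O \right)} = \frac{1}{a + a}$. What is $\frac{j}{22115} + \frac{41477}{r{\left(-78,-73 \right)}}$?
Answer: $- \frac{143093136638}{22115} \approx -6.4704 \cdot 10^{6}$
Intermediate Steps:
$r{\left(a,O \right)} = \frac{1}{2 a}$
$j = 24742$ ($j = 15471 + 9271 = 24742$)
$\frac{j}{22115} + \frac{41477}{r{\left(-78,-73 \right)}} = \frac{24742}{22115} + \frac{41477}{\frac{1}{2} \frac{1}{-78}} = 24742 \cdot \frac{1}{22115} + \frac{41477}{\frac{1}{2} \left(- \frac{1}{78}\right)} = \frac{24742}{22115} + \frac{41477}{- \frac{1}{156}} = \frac{24742}{22115} + 41477 \left(-156\right) = \frac{24742}{22115} - 6470412 = - \frac{143093136638}{22115}$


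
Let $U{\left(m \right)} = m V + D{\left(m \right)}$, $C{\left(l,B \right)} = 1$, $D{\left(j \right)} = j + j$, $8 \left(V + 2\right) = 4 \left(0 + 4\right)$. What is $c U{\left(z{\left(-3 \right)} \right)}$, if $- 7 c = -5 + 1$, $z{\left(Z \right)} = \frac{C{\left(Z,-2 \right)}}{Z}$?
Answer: $- \frac{8}{21} \approx -0.38095$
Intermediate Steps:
$V = 0$ ($V = -2 + \frac{4 \left(0 + 4\right)}{8} = -2 + \frac{4 \cdot 4}{8} = -2 + \frac{1}{8} \cdot 16 = -2 + 2 = 0$)
$D{\left(j \right)} = 2 j$
$z{\left(Z \right)} = \frac{1}{Z}$ ($z{\left(Z \right)} = 1 \frac{1}{Z} = \frac{1}{Z}$)
$U{\left(m \right)} = 2 m$ ($U{\left(m \right)} = m 0 + 2 m = 0 + 2 m = 2 m$)
$c = \frac{4}{7}$ ($c = - \frac{-5 + 1}{7} = \left(- \frac{1}{7}\right) \left(-4\right) = \frac{4}{7} \approx 0.57143$)
$c U{\left(z{\left(-3 \right)} \right)} = \frac{4 \frac{2}{-3}}{7} = \frac{4 \cdot 2 \left(- \frac{1}{3}\right)}{7} = \frac{4}{7} \left(- \frac{2}{3}\right) = - \frac{8}{21}$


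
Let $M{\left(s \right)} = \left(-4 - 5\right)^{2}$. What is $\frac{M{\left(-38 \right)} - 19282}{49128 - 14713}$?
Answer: $- \frac{19201}{34415} \approx -0.55793$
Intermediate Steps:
$M{\left(s \right)} = 81$ ($M{\left(s \right)} = \left(-9\right)^{2} = 81$)
$\frac{M{\left(-38 \right)} - 19282}{49128 - 14713} = \frac{81 - 19282}{49128 - 14713} = - \frac{19201}{34415}$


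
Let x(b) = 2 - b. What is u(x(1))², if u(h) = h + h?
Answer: 4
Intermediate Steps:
u(h) = 2*h
u(x(1))² = (2*(2 - 1*1))² = (2*(2 - 1))² = (2*1)² = 2² = 4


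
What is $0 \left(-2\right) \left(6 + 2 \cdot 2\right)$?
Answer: $0$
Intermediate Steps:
$0 \left(-2\right) \left(6 + 2 \cdot 2\right) = 0 \left(6 + 4\right) = 0 \cdot 10 = 0$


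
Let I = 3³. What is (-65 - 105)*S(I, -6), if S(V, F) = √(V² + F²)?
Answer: -510*√85 ≈ -4702.0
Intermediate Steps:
I = 27
S(V, F) = √(F² + V²)
(-65 - 105)*S(I, -6) = (-65 - 105)*√((-6)² + 27²) = -170*√(36 + 729) = -510*√85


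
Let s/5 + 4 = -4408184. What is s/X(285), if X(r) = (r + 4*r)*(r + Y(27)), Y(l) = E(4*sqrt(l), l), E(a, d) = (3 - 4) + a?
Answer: -26081779/476330 + 1102047*sqrt(3)/476330 ≈ -50.748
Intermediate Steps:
s = -22040940 (s = -20 + 5*(-4408184) = -20 - 22040920 = -22040940)
E(a, d) = -1 + a
Y(l) = -1 + 4*sqrt(l)
X(r) = 5*r*(-1 + r + 12*sqrt(3)) (X(r) = (r + 4*r)*(r + (-1 + 4*sqrt(27))) = (5*r)*(r + (-1 + 4*(3*sqrt(3)))) = (5*r)*(r + (-1 + 12*sqrt(3))) = (5*r)*(-1 + r + 12*sqrt(3)) = 5*r*(-1 + r + 12*sqrt(3)))
s/X(285) = -22040940*1/(1425*(-1 + 285 + 12*sqrt(3))) = -22040940*1/(1425*(284 + 12*sqrt(3))) = -22040940/(404700 + 17100*sqrt(3))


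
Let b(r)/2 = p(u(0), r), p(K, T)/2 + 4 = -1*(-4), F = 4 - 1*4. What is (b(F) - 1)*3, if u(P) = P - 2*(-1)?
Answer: -3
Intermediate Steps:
F = 0 (F = 4 - 4 = 0)
u(P) = 2 + P (u(P) = P + 2 = 2 + P)
p(K, T) = 0 (p(K, T) = -8 + 2*(-1*(-4)) = -8 + 2*4 = -8 + 8 = 0)
b(r) = 0 (b(r) = 2*0 = 0)
(b(F) - 1)*3 = (0 - 1)*3 = -1*3 = -3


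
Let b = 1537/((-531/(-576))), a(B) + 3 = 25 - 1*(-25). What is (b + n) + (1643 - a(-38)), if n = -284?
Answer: 175776/59 ≈ 2979.3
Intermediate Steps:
a(B) = 47 (a(B) = -3 + (25 - 1*(-25)) = -3 + (25 + 25) = -3 + 50 = 47)
b = 98368/59 (b = 1537/((-531*(-1/576))) = 1537/(59/64) = 1537*(64/59) = 98368/59 ≈ 1667.3)
(b + n) + (1643 - a(-38)) = (98368/59 - 284) + (1643 - 1*47) = 81612/59 + (1643 - 47) = 81612/59 + 1596 = 175776/59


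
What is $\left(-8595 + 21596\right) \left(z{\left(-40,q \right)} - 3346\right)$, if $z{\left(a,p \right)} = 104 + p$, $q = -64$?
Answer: $-42981306$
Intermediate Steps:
$\left(-8595 + 21596\right) \left(z{\left(-40,q \right)} - 3346\right) = \left(-8595 + 21596\right) \left(\left(104 - 64\right) - 3346\right) = 13001 \left(40 - 3346\right) = 13001 \left(-3306\right) = -42981306$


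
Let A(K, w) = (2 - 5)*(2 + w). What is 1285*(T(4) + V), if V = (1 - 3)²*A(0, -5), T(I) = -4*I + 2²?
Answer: 30840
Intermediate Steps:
A(K, w) = -6 - 3*w (A(K, w) = -3*(2 + w) = -6 - 3*w)
T(I) = 4 - 4*I (T(I) = -4*I + 4 = 4 - 4*I)
V = 36 (V = (1 - 3)²*(-6 - 3*(-5)) = (-2)²*(-6 + 15) = 4*9 = 36)
1285*(T(4) + V) = 1285*((4 - 4*4) + 36) = 1285*((4 - 16) + 36) = 1285*(-12 + 36) = 1285*24 = 30840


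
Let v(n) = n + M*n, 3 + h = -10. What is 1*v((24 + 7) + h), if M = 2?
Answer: 54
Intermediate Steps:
h = -13 (h = -3 - 10 = -13)
v(n) = 3*n (v(n) = n + 2*n = 3*n)
1*v((24 + 7) + h) = 1*(3*((24 + 7) - 13)) = 1*(3*(31 - 13)) = 1*(3*18) = 1*54 = 54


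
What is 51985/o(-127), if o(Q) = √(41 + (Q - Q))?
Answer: 51985*√41/41 ≈ 8118.7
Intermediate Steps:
o(Q) = √41 (o(Q) = √(41 + 0) = √41)
51985/o(-127) = 51985/(√41) = 51985*(√41/41) = 51985*√41/41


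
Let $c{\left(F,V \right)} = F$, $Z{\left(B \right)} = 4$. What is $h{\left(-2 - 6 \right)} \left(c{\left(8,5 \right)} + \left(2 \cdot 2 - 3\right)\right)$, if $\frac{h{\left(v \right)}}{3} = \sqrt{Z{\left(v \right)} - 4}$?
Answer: $0$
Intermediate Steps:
$h{\left(v \right)} = 0$ ($h{\left(v \right)} = 3 \sqrt{4 - 4} = 3 \sqrt{0} = 3 \cdot 0 = 0$)
$h{\left(-2 - 6 \right)} \left(c{\left(8,5 \right)} + \left(2 \cdot 2 - 3\right)\right) = 0 \left(8 + \left(2 \cdot 2 - 3\right)\right) = 0 \left(8 + \left(4 - 3\right)\right) = 0 \left(8 + 1\right) = 0 \cdot 9 = 0$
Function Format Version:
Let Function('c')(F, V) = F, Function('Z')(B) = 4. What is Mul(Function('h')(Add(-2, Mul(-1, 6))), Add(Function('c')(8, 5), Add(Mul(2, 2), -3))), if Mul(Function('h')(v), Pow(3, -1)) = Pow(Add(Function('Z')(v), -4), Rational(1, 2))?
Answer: 0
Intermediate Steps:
Function('h')(v) = 0 (Function('h')(v) = Mul(3, Pow(Add(4, -4), Rational(1, 2))) = Mul(3, Pow(0, Rational(1, 2))) = Mul(3, 0) = 0)
Mul(Function('h')(Add(-2, Mul(-1, 6))), Add(Function('c')(8, 5), Add(Mul(2, 2), -3))) = Mul(0, Add(8, Add(Mul(2, 2), -3))) = Mul(0, Add(8, Add(4, -3))) = Mul(0, Add(8, 1)) = Mul(0, 9) = 0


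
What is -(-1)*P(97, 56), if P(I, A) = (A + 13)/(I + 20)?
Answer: 23/39 ≈ 0.58974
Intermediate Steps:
P(I, A) = (13 + A)/(20 + I)
-(-1)*P(97, 56) = -(-1)*(13 + 56)/(20 + 97) = -(-1)*69/117 = -(-1)*(1/117)*69 = -(-1)*23/39 = -1*(-23/39) = 23/39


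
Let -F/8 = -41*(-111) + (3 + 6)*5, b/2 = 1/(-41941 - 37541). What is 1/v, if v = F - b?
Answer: -39741/1461197087 ≈ -2.7198e-5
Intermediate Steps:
b = -1/39741 (b = 2/(-41941 - 37541) = 2/(-79482) = 2*(-1/79482) = -1/39741 ≈ -2.5163e-5)
F = -36768 (F = -8*(-41*(-111) + (3 + 6)*5) = -8*(4551 + 9*5) = -8*(4551 + 45) = -8*4596 = -36768)
v = -1461197087/39741 (v = -36768 - 1*(-1/39741) = -36768 + 1/39741 = -1461197087/39741 ≈ -36768.)
1/v = 1/(-1461197087/39741) = -39741/1461197087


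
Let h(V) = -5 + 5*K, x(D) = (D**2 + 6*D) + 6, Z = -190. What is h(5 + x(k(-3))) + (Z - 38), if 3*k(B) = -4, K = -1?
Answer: -238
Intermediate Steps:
k(B) = -4/3 (k(B) = (1/3)*(-4) = -4/3)
x(D) = 6 + D**2 + 6*D
h(V) = -10 (h(V) = -5 + 5*(-1) = -5 - 5 = -10)
h(5 + x(k(-3))) + (Z - 38) = -10 + (-190 - 38) = -10 - 228 = -238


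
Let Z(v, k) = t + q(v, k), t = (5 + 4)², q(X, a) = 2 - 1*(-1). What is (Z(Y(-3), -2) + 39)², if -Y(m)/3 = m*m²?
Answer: 15129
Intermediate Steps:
q(X, a) = 3 (q(X, a) = 2 + 1 = 3)
t = 81 (t = 9² = 81)
Y(m) = -3*m³ (Y(m) = -3*m*m² = -3*m³)
Z(v, k) = 84 (Z(v, k) = 81 + 3 = 84)
(Z(Y(-3), -2) + 39)² = (84 + 39)² = 123² = 15129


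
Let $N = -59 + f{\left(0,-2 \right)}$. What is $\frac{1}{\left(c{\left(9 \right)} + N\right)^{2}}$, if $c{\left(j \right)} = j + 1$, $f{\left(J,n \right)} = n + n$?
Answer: $\frac{1}{2809} \approx 0.000356$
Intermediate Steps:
$f{\left(J,n \right)} = 2 n$
$c{\left(j \right)} = 1 + j$
$N = -63$ ($N = -59 + 2 \left(-2\right) = -59 - 4 = -63$)
$\frac{1}{\left(c{\left(9 \right)} + N\right)^{2}} = \frac{1}{\left(\left(1 + 9\right) - 63\right)^{2}} = \frac{1}{\left(10 - 63\right)^{2}} = \frac{1}{\left(-53\right)^{2}} = \frac{1}{2809}$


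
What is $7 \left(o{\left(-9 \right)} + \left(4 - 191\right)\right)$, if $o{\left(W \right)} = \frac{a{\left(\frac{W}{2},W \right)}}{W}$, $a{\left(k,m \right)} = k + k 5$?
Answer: $-1288$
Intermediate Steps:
$a{\left(k,m \right)} = 6 k$ ($a{\left(k,m \right)} = k + 5 k = 6 k$)
$o{\left(W \right)} = 3$ ($o{\left(W \right)} = \frac{6 \frac{W}{2}}{W} = \frac{3 W}{W} = 3$)
$7 \left(o{\left(-9 \right)} + \left(4 - 191\right)\right) = 7 \left(3 + \left(4 - 191\right)\right) = 7 \left(3 - 187\right) = 7 \left(-184\right) = -1288$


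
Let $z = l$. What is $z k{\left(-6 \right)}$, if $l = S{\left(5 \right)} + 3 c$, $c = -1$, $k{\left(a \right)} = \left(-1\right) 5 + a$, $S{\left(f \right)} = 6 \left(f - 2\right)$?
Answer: $-165$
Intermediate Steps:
$S{\left(f \right)} = -12 + 6 f$ ($S{\left(f \right)} = 6 \left(-2 + f\right) = -12 + 6 f$)
$k{\left(a \right)} = -5 + a$
$l = 15$ ($l = \left(-12 + 6 \cdot 5\right) + 3 \left(-1\right) = \left(-12 + 30\right) - 3 = 18 - 3 = 15$)
$z = 15$
$z k{\left(-6 \right)} = 15 \left(-5 - 6\right) = 15 \left(-11\right) = -165$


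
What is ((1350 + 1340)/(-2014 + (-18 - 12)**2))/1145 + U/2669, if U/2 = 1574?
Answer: 400818883/340438957 ≈ 1.1774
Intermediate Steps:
U = 3148 (U = 2*1574 = 3148)
((1350 + 1340)/(-2014 + (-18 - 12)**2))/1145 + U/2669 = ((1350 + 1340)/(-2014 + (-18 - 12)**2))/1145 + 3148/2669 = (2690/(-2014 + (-30)**2))*(1/1145) + 3148*(1/2669) = (2690/(-2014 + 900))*(1/1145) + 3148/2669 = (2690/(-1114))*(1/1145) + 3148/2669 = (2690*(-1/1114))*(1/1145) + 3148/2669 = -1345/557*1/1145 + 3148/2669 = -269/127553 + 3148/2669 = 400818883/340438957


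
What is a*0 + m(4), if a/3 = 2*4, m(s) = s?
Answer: 4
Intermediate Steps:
a = 24 (a = 3*(2*4) = 3*8 = 24)
a*0 + m(4) = 24*0 + 4 = 0 + 4 = 4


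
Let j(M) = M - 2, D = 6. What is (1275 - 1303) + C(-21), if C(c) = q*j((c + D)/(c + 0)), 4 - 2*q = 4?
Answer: -28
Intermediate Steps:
j(M) = -2 + M
q = 0 (q = 2 - ½*4 = 2 - 2 = 0)
C(c) = 0 (C(c) = 0*(-2 + (c + 6)/(c + 0)) = 0*(-2 + (6 + c)/c) = 0)
(1275 - 1303) + C(-21) = (1275 - 1303) + 0 = -28 + 0 = -28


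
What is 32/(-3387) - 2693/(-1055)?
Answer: 9087431/3573285 ≈ 2.5432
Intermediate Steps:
32/(-3387) - 2693/(-1055) = 32*(-1/3387) - 2693*(-1/1055) = -32/3387 + 2693/1055 = 9087431/3573285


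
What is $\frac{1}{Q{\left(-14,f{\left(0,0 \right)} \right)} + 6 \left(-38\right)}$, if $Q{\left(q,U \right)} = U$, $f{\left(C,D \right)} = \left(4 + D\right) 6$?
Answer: $- \frac{1}{204} \approx -0.004902$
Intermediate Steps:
$f{\left(C,D \right)} = 24 + 6 D$
$\frac{1}{Q{\left(-14,f{\left(0,0 \right)} \right)} + 6 \left(-38\right)} = \frac{1}{\left(24 + 6 \cdot 0\right) + 6 \left(-38\right)} = \frac{1}{\left(24 + 0\right) - 228} = \frac{1}{24 - 228} = \frac{1}{-204} = - \frac{1}{204}$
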